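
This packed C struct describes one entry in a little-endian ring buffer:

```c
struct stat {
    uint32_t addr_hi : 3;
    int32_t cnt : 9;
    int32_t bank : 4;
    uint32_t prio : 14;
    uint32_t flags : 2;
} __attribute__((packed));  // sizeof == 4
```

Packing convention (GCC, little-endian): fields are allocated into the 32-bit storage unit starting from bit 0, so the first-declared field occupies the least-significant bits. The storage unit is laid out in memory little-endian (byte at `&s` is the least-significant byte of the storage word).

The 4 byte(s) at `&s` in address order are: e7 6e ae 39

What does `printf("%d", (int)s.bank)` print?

[0]=0xe7 [1]=0x6e [2]=0xae [3]=0x39 (little-endian) → word 0x39ae6ee7
addr_hi:3 @ bit 0 → (0x39ae6ee7>>0)&0x7 = 0x7
cnt:9 @ bit 3 → (0x39ae6ee7>>3)&0x1ff = 0x1dc
bank:4 @ bit 12 → (0x39ae6ee7>>12)&0xf = 0x6  ←
prio:14 @ bit 16 → (0x39ae6ee7>>16)&0x3fff = 0x39ae
flags:2 @ bit 30 → (0x39ae6ee7>>30)&0x3 = 0x0
bank signed 4b, MSB=0: value = 6

6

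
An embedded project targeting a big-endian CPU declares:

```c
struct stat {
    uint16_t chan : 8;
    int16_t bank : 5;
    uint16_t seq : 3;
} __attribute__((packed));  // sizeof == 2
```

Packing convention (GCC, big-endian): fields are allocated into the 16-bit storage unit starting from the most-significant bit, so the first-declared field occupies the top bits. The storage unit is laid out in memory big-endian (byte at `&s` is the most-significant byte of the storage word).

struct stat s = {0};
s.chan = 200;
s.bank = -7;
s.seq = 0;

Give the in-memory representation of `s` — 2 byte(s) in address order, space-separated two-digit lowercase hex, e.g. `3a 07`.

[8+:8] chan=200 & 0xff = 0xc8; word=0xc800
[3+:5] bank=-7 & 0x1f = 0x19; word=0xc8c8
[0+:3] seq=0 & 0x7 = 0x0; word=0xc8c8
word = 0xc8c8 → big-endian bytes:
  [0]=0xc8  [1]=0xc8

c8 c8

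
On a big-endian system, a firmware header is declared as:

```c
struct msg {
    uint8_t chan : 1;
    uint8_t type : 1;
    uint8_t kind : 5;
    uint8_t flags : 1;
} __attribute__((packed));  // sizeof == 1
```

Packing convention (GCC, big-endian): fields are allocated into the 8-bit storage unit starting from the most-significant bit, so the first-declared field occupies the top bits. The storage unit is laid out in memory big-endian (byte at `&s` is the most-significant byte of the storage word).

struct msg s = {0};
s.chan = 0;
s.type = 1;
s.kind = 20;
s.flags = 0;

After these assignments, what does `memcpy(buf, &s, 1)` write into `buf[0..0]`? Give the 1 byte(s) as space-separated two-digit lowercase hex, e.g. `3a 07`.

[7+:1] chan=0 & 0x1 = 0x0; word=0x00
[6+:1] type=1 & 0x1 = 0x1; word=0x40
[1+:5] kind=20 & 0x1f = 0x14; word=0x68
[0+:1] flags=0 & 0x1 = 0x0; word=0x68
word = 0x68 → big-endian bytes:
  [0]=0x68

68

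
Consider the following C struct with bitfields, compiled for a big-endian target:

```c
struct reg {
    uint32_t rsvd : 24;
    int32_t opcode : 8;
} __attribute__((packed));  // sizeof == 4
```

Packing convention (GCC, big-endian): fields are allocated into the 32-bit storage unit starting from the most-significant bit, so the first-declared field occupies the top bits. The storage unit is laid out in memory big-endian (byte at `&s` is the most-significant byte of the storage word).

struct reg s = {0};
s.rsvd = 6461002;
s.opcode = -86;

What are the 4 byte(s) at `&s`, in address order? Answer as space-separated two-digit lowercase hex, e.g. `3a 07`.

62 96 4a aa

[8+:24] rsvd=6461002 & 0xffffff = 0x62964a; word=0x62964a00
[0+:8] opcode=-86 & 0xff = 0xaa; word=0x62964aaa
word = 0x62964aaa → big-endian bytes:
  [0]=0x62  [1]=0x96  [2]=0x4a  [3]=0xaa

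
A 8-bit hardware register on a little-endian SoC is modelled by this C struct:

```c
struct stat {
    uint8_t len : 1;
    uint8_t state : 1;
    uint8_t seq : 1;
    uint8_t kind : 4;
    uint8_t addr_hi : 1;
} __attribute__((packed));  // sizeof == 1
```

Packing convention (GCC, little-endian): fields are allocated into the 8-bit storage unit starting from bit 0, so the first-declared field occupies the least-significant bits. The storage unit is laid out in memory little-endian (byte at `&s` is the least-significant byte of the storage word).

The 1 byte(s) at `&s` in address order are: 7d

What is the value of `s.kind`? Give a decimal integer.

15

[0]=0x7d (little-endian) → word 0x7d
len [0+:1] = (word>>0) & 0x1 = 1
state [1+:1] = (word>>1) & 0x1 = 0
seq [2+:1] = (word>>2) & 0x1 = 1
kind [3+:4] = (word>>3) & 0xf = 15  ←
addr_hi [7+:1] = (word>>7) & 0x1 = 0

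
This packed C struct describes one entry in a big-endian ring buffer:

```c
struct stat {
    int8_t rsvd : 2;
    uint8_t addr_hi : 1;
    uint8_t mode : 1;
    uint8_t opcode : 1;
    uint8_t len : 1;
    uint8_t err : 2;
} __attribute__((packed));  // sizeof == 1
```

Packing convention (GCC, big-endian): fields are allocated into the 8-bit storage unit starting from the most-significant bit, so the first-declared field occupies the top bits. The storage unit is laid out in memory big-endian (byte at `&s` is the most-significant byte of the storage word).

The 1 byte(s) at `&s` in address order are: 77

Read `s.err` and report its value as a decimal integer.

[0]=0x77 (big-endian) → word 0x77
rsvd [6+:2] = (word>>6) & 0x3 = 1
addr_hi [5+:1] = (word>>5) & 0x1 = 1
mode [4+:1] = (word>>4) & 0x1 = 1
opcode [3+:1] = (word>>3) & 0x1 = 0
len [2+:1] = (word>>2) & 0x1 = 1
err [0+:2] = (word>>0) & 0x3 = 3  ←

3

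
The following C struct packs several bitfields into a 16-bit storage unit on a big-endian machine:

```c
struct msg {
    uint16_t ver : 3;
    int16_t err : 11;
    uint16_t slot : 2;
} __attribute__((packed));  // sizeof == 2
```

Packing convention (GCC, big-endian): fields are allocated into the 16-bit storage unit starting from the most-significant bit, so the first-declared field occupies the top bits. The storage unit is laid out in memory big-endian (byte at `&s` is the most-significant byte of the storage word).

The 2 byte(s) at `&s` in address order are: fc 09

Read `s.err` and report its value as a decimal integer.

[0]=0xfc [1]=0x09 (big-endian) → word 0xfc09
ver:3 @ bit 13 → (0xfc09>>13)&0x7 = 0x7
err:11 @ bit 2 → (0xfc09>>2)&0x7ff = 0x702  ←
slot:2 @ bit 0 → (0xfc09>>0)&0x3 = 0x1
err signed 11b, MSB=1: 1794 - 2048 = -254

-254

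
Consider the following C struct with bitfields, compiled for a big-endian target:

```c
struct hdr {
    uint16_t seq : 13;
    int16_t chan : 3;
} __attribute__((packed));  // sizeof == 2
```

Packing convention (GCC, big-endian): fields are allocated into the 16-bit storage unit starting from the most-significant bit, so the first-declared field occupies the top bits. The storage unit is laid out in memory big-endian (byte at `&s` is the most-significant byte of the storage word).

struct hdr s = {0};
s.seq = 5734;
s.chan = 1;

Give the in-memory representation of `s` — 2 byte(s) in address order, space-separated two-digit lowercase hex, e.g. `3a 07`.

seq (13b) val=5734 bits=0x1666 at bit 3: 0xb330
chan (3b) val=1 bits=0x1 at bit 0: 0xb331
word = 0xb331 → big-endian bytes:
  [0]=0xb3  [1]=0x31

b3 31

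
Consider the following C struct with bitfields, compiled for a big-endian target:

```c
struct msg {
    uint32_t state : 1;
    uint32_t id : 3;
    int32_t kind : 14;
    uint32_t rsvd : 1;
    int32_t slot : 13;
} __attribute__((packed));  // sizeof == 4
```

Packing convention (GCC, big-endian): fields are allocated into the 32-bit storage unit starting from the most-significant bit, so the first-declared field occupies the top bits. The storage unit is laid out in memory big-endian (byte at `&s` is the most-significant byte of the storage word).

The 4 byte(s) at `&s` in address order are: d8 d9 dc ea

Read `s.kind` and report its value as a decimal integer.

-7321

[0]=0xd8 [1]=0xd9 [2]=0xdc [3]=0xea (big-endian) → word 0xd8d9dcea
state [31+:1] = (word>>31) & 0x1 = 1
id [28+:3] = (word>>28) & 0x7 = 5
kind [14+:14] = (word>>14) & 0x3fff = 9063  ←
rsvd [13+:1] = (word>>13) & 0x1 = 0
slot [0+:13] = (word>>0) & 0x1fff = 7402
kind signed 14b, MSB=1: 9063 - 16384 = -7321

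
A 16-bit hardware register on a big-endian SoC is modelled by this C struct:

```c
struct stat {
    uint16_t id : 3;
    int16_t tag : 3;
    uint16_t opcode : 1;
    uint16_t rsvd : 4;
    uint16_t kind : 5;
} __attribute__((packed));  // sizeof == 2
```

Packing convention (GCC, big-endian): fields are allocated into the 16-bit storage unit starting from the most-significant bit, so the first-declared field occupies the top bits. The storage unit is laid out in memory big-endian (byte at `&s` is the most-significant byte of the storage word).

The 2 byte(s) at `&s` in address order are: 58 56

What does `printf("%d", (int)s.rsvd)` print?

[0]=0x58 [1]=0x56 (big-endian) → word 0x5856
id:3 @ bit 13 → (0x5856>>13)&0x7 = 0x2
tag:3 @ bit 10 → (0x5856>>10)&0x7 = 0x6
opcode:1 @ bit 9 → (0x5856>>9)&0x1 = 0x0
rsvd:4 @ bit 5 → (0x5856>>5)&0xf = 0x2  ←
kind:5 @ bit 0 → (0x5856>>0)&0x1f = 0x16

2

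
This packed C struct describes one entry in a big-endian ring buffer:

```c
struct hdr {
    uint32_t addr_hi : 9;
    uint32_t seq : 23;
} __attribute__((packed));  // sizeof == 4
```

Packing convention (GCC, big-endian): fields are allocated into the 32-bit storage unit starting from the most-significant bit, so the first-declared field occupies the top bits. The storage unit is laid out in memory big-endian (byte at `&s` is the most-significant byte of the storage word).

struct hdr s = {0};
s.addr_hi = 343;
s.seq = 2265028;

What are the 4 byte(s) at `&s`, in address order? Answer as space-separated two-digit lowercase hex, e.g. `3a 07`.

ab a2 8f c4

addr_hi:9 = 343 → 0x157 << 23 → word 0xab800000
seq:23 = 2265028 → 0x228fc4 << 0 → word 0xaba28fc4
word = 0xaba28fc4 → big-endian bytes:
  [0]=0xab  [1]=0xa2  [2]=0x8f  [3]=0xc4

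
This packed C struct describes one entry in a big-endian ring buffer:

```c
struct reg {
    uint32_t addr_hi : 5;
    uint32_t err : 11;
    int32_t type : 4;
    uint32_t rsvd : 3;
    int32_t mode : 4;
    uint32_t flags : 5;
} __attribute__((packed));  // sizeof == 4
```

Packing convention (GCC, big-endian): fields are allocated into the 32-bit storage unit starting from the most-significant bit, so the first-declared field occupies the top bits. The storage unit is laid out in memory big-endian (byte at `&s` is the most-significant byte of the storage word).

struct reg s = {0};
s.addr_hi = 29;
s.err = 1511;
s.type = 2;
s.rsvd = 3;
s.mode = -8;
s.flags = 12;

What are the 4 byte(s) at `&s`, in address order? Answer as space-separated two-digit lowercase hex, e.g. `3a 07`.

addr_hi:5 = 29 → 0x1d << 27 → word 0xe8000000
err:11 = 1511 → 0x5e7 << 16 → word 0xede70000
type:4 = 2 → 0x2 << 12 → word 0xede72000
rsvd:3 = 3 → 0x3 << 9 → word 0xede72600
mode:4 = -8 → 0x8 << 5 → word 0xede72700
flags:5 = 12 → 0xc << 0 → word 0xede7270c
word = 0xede7270c → big-endian bytes:
  [0]=0xed  [1]=0xe7  [2]=0x27  [3]=0x0c

ed e7 27 0c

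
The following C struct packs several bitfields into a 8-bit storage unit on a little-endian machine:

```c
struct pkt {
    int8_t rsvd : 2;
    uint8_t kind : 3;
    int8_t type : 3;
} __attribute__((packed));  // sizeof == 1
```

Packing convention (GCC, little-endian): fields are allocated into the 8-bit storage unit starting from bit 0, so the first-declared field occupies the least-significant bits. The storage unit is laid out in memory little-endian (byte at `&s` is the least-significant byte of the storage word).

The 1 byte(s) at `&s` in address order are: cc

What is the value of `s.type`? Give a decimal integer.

-2

[0]=0xcc (little-endian) → word 0xcc
rsvd [0+:2] = (word>>0) & 0x3 = 0
kind [2+:3] = (word>>2) & 0x7 = 3
type [5+:3] = (word>>5) & 0x7 = 6  ←
type signed 3b, MSB=1: 6 - 8 = -2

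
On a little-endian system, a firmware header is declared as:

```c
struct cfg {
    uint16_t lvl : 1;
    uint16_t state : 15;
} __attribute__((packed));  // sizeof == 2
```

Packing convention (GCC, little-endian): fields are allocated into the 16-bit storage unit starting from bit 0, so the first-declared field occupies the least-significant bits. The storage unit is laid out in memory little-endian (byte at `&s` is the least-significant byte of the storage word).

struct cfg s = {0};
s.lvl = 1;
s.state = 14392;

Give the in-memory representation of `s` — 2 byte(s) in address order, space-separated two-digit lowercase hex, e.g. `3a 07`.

71 70

lvl (1b) val=1 bits=0x1 at bit 0: 0x0001
state (15b) val=14392 bits=0x3838 at bit 1: 0x7071
word = 0x7071 → little-endian bytes:
  [0]=0x71  [1]=0x70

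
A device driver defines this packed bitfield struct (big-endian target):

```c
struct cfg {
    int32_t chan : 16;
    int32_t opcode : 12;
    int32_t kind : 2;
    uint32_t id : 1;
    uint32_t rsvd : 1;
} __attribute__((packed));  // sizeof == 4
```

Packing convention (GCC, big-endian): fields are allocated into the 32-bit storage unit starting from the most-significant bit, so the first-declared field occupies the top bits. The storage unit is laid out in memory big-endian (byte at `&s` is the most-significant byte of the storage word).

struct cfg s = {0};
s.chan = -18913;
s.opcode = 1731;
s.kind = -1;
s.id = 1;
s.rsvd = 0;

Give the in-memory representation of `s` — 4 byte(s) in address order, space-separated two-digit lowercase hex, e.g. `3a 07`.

[16+:16] chan=-18913 & 0xffff = 0xb61f; word=0xb61f0000
[4+:12] opcode=1731 & 0xfff = 0x6c3; word=0xb61f6c30
[2+:2] kind=-1 & 0x3 = 0x3; word=0xb61f6c3c
[1+:1] id=1 & 0x1 = 0x1; word=0xb61f6c3e
[0+:1] rsvd=0 & 0x1 = 0x0; word=0xb61f6c3e
word = 0xb61f6c3e → big-endian bytes:
  [0]=0xb6  [1]=0x1f  [2]=0x6c  [3]=0x3e

b6 1f 6c 3e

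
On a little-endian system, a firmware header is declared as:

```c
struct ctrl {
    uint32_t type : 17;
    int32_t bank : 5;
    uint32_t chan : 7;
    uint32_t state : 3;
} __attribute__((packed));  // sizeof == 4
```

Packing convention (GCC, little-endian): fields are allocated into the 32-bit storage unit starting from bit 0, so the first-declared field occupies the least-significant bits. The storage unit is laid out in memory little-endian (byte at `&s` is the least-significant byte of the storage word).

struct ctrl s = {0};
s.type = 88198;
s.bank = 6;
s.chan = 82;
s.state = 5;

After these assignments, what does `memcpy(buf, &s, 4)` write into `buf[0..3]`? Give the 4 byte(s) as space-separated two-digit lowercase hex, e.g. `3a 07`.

type (17b) val=88198 bits=0x15886 at bit 0: 0x00015886
bank (5b) val=6 bits=0x6 at bit 17: 0x000d5886
chan (7b) val=82 bits=0x52 at bit 22: 0x148d5886
state (3b) val=5 bits=0x5 at bit 29: 0xb48d5886
word = 0xb48d5886 → little-endian bytes:
  [0]=0x86  [1]=0x58  [2]=0x8d  [3]=0xb4

86 58 8d b4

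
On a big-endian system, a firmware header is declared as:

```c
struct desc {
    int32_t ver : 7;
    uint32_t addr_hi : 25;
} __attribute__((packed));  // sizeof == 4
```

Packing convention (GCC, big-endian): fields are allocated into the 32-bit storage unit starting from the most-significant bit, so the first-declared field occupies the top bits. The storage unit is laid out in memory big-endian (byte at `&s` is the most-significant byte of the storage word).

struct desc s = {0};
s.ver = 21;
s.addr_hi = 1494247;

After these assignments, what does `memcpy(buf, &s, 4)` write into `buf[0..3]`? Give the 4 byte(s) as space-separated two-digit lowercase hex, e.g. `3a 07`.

ver:7 = 21 → 0x15 << 25 → word 0x2a000000
addr_hi:25 = 1494247 → 0x16cce7 << 0 → word 0x2a16cce7
word = 0x2a16cce7 → big-endian bytes:
  [0]=0x2a  [1]=0x16  [2]=0xcc  [3]=0xe7

2a 16 cc e7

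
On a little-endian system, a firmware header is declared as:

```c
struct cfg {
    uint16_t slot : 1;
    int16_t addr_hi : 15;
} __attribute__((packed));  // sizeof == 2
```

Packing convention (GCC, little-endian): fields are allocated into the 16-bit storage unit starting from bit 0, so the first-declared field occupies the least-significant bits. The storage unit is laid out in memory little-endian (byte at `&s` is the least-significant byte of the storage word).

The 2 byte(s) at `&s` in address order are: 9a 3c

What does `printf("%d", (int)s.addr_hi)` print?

7757

[0]=0x9a [1]=0x3c (little-endian) → word 0x3c9a
slot [0+:1] = (word>>0) & 0x1 = 0
addr_hi [1+:15] = (word>>1) & 0x7fff = 7757  ←
addr_hi signed 15b, MSB=0: value = 7757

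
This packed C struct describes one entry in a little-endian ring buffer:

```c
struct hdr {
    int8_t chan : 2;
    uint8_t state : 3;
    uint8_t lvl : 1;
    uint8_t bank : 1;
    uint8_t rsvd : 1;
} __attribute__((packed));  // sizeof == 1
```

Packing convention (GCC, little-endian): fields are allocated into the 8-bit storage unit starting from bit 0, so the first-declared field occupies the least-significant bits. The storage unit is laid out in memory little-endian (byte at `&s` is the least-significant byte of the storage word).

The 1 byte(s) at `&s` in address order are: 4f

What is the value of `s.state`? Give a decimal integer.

3

[0]=0x4f (little-endian) → word 0x4f
chan:2 @ bit 0 → (0x4f>>0)&0x3 = 0x3
state:3 @ bit 2 → (0x4f>>2)&0x7 = 0x3  ←
lvl:1 @ bit 5 → (0x4f>>5)&0x1 = 0x0
bank:1 @ bit 6 → (0x4f>>6)&0x1 = 0x1
rsvd:1 @ bit 7 → (0x4f>>7)&0x1 = 0x0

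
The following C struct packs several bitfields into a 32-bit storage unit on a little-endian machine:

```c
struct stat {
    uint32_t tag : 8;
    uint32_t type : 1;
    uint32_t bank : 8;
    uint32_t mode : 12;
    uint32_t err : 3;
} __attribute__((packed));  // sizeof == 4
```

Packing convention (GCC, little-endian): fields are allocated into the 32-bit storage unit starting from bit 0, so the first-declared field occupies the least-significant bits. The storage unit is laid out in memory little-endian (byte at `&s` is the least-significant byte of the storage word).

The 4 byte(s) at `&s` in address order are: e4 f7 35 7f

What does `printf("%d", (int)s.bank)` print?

251

[0]=0xe4 [1]=0xf7 [2]=0x35 [3]=0x7f (little-endian) → word 0x7f35f7e4
tag [0+:8] = (word>>0) & 0xff = 228
type [8+:1] = (word>>8) & 0x1 = 1
bank [9+:8] = (word>>9) & 0xff = 251  ←
mode [17+:12] = (word>>17) & 0xfff = 3994
err [29+:3] = (word>>29) & 0x7 = 3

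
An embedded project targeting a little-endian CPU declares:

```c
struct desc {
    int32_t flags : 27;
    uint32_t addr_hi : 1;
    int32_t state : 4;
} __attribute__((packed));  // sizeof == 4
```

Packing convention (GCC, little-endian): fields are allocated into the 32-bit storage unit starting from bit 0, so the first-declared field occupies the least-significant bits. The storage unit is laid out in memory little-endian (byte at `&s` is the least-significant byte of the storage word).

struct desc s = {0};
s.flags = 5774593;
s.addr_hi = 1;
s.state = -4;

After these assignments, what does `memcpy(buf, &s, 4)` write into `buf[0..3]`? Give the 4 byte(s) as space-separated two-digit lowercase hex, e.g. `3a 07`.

01 1d 58 c8

[0+:27] flags=5774593 & 0x7ffffff = 0x581d01; word=0x00581d01
[27+:1] addr_hi=1 & 0x1 = 0x1; word=0x08581d01
[28+:4] state=-4 & 0xf = 0xc; word=0xc8581d01
word = 0xc8581d01 → little-endian bytes:
  [0]=0x01  [1]=0x1d  [2]=0x58  [3]=0xc8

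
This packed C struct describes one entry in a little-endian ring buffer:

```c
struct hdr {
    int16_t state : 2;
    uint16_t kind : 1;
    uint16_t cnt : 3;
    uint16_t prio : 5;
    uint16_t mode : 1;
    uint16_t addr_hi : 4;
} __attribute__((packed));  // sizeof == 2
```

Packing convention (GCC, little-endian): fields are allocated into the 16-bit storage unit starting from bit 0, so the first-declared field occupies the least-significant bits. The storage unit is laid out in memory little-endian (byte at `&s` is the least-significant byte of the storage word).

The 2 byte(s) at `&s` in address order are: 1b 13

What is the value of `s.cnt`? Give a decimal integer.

3

[0]=0x1b [1]=0x13 (little-endian) → word 0x131b
state:2 @ bit 0 → (0x131b>>0)&0x3 = 0x3
kind:1 @ bit 2 → (0x131b>>2)&0x1 = 0x0
cnt:3 @ bit 3 → (0x131b>>3)&0x7 = 0x3  ←
prio:5 @ bit 6 → (0x131b>>6)&0x1f = 0xc
mode:1 @ bit 11 → (0x131b>>11)&0x1 = 0x0
addr_hi:4 @ bit 12 → (0x131b>>12)&0xf = 0x1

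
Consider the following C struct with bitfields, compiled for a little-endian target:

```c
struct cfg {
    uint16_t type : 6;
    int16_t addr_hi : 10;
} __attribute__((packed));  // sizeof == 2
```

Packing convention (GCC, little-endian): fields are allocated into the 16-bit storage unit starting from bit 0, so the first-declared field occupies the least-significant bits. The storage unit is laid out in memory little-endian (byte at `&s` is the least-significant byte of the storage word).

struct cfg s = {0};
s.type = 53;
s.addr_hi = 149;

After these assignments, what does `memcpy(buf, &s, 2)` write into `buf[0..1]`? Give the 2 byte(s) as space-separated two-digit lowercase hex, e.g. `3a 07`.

75 25

type:6 = 53 → 0x35 << 0 → word 0x0035
addr_hi:10 = 149 → 0x95 << 6 → word 0x2575
word = 0x2575 → little-endian bytes:
  [0]=0x75  [1]=0x25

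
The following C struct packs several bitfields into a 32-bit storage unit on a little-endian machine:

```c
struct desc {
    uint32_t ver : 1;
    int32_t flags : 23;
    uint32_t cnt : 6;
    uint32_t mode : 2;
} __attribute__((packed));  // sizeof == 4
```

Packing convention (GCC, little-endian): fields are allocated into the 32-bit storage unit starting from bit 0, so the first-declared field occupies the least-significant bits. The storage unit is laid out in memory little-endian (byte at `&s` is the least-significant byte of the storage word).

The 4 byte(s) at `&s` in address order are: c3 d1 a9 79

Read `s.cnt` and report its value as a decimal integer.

57

[0]=0xc3 [1]=0xd1 [2]=0xa9 [3]=0x79 (little-endian) → word 0x79a9d1c3
ver:1 @ bit 0 → (0x79a9d1c3>>0)&0x1 = 0x1
flags:23 @ bit 1 → (0x79a9d1c3>>1)&0x7fffff = 0x54e8e1
cnt:6 @ bit 24 → (0x79a9d1c3>>24)&0x3f = 0x39  ←
mode:2 @ bit 30 → (0x79a9d1c3>>30)&0x3 = 0x1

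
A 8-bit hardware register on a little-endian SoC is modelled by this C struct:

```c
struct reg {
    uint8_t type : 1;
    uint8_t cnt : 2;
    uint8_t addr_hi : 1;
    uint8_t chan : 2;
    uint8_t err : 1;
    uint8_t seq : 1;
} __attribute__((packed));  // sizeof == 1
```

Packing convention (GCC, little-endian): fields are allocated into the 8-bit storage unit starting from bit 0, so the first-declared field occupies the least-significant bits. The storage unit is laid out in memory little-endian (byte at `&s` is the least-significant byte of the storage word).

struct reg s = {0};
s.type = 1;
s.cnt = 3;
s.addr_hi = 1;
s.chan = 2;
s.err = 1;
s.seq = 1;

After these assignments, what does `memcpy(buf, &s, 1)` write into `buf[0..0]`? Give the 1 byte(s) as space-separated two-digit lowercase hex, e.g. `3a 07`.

ef

type:1 = 1 → 0x1 << 0 → word 0x01
cnt:2 = 3 → 0x3 << 1 → word 0x07
addr_hi:1 = 1 → 0x1 << 3 → word 0x0f
chan:2 = 2 → 0x2 << 4 → word 0x2f
err:1 = 1 → 0x1 << 6 → word 0x6f
seq:1 = 1 → 0x1 << 7 → word 0xef
word = 0xef → little-endian bytes:
  [0]=0xef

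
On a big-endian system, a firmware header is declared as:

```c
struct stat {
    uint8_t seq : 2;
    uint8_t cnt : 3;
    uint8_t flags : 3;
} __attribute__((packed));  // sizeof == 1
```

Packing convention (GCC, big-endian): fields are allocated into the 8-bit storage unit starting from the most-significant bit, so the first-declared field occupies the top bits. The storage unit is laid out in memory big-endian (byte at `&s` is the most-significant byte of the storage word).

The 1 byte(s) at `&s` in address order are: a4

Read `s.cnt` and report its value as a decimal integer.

4

[0]=0xa4 (big-endian) → word 0xa4
seq [6+:2] = (word>>6) & 0x3 = 2
cnt [3+:3] = (word>>3) & 0x7 = 4  ←
flags [0+:3] = (word>>0) & 0x7 = 4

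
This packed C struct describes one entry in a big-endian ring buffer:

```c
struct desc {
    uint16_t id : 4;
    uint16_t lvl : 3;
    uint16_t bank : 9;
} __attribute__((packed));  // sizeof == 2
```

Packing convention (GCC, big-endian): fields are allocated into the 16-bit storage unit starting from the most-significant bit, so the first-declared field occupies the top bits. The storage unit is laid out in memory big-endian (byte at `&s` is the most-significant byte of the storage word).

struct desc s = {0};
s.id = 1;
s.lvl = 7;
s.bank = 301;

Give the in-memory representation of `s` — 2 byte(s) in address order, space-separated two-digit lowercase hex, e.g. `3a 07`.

1f 2d

id (4b) val=1 bits=0x1 at bit 12: 0x1000
lvl (3b) val=7 bits=0x7 at bit 9: 0x1e00
bank (9b) val=301 bits=0x12d at bit 0: 0x1f2d
word = 0x1f2d → big-endian bytes:
  [0]=0x1f  [1]=0x2d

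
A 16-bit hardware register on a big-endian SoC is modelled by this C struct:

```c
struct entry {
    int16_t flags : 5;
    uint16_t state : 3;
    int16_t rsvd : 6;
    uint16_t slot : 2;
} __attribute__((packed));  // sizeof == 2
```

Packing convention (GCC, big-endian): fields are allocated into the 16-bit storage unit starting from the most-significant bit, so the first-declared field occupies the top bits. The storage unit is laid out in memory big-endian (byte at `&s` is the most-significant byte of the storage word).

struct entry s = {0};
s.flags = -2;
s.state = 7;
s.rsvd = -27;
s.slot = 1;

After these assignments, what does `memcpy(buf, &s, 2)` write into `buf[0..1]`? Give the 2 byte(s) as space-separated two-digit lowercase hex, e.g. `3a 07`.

flags:5 = -2 → 0x1e << 11 → word 0xf000
state:3 = 7 → 0x7 << 8 → word 0xf700
rsvd:6 = -27 → 0x25 << 2 → word 0xf794
slot:2 = 1 → 0x1 << 0 → word 0xf795
word = 0xf795 → big-endian bytes:
  [0]=0xf7  [1]=0x95

f7 95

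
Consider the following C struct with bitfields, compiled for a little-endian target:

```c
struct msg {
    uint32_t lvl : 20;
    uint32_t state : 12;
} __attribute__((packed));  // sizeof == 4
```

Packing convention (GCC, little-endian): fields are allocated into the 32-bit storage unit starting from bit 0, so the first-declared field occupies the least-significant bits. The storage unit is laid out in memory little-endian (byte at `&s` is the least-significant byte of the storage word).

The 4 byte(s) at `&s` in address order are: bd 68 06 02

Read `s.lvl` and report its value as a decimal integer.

[0]=0xbd [1]=0x68 [2]=0x06 [3]=0x02 (little-endian) → word 0x020668bd
lvl [0+:20] = (word>>0) & 0xfffff = 420029  ←
state [20+:12] = (word>>20) & 0xfff = 32

420029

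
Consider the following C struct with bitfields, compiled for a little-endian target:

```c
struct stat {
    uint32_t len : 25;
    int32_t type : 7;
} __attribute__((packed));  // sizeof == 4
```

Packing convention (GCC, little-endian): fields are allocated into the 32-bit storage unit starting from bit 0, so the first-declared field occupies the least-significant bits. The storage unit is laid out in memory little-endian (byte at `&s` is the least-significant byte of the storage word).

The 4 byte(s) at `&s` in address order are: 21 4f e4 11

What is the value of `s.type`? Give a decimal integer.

8

[0]=0x21 [1]=0x4f [2]=0xe4 [3]=0x11 (little-endian) → word 0x11e44f21
len:25 @ bit 0 → (0x11e44f21>>0)&0x1ffffff = 0x1e44f21
type:7 @ bit 25 → (0x11e44f21>>25)&0x7f = 0x8  ←
type signed 7b, MSB=0: value = 8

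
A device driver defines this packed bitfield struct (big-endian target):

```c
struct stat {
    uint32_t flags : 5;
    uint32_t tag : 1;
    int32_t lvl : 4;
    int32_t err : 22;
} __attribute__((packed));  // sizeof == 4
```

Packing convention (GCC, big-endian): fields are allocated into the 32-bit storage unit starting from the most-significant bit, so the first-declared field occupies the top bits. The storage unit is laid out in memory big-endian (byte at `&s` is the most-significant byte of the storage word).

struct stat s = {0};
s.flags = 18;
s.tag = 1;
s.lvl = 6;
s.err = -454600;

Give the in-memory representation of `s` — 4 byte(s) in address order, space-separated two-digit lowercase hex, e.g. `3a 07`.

flags (5b) val=18 bits=0x12 at bit 27: 0x90000000
tag (1b) val=1 bits=0x1 at bit 26: 0x94000000
lvl (4b) val=6 bits=0x6 at bit 22: 0x95800000
err (22b) val=-454600 bits=0x391038 at bit 0: 0x95b91038
word = 0x95b91038 → big-endian bytes:
  [0]=0x95  [1]=0xb9  [2]=0x10  [3]=0x38

95 b9 10 38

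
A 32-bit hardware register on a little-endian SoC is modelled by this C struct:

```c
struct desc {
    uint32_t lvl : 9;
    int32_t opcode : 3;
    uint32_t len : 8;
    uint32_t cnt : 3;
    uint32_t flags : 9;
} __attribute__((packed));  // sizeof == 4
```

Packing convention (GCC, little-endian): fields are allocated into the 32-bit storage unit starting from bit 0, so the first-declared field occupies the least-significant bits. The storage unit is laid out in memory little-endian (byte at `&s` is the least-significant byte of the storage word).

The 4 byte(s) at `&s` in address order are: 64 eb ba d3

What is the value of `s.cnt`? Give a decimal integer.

3

[0]=0x64 [1]=0xeb [2]=0xba [3]=0xd3 (little-endian) → word 0xd3baeb64
lvl:9 @ bit 0 → (0xd3baeb64>>0)&0x1ff = 0x164
opcode:3 @ bit 9 → (0xd3baeb64>>9)&0x7 = 0x5
len:8 @ bit 12 → (0xd3baeb64>>12)&0xff = 0xae
cnt:3 @ bit 20 → (0xd3baeb64>>20)&0x7 = 0x3  ←
flags:9 @ bit 23 → (0xd3baeb64>>23)&0x1ff = 0x1a7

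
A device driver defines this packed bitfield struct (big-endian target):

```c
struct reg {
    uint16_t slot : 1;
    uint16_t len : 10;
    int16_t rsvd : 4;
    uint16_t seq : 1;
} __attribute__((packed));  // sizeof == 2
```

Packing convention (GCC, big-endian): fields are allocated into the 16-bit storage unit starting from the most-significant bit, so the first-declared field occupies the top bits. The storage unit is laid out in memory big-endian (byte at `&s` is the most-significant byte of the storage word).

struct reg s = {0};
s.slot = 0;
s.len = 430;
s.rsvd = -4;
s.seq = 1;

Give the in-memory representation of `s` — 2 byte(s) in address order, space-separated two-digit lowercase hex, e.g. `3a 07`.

slot:1 = 0 → 0x0 << 15 → word 0x0000
len:10 = 430 → 0x1ae << 5 → word 0x35c0
rsvd:4 = -4 → 0xc << 1 → word 0x35d8
seq:1 = 1 → 0x1 << 0 → word 0x35d9
word = 0x35d9 → big-endian bytes:
  [0]=0x35  [1]=0xd9

35 d9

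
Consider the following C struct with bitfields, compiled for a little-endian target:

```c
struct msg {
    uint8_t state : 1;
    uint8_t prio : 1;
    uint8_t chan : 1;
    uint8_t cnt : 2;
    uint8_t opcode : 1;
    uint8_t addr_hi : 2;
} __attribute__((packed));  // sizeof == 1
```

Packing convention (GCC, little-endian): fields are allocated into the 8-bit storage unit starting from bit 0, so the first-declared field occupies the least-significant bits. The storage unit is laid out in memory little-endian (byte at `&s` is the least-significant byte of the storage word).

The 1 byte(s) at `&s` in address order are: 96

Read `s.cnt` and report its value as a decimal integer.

2

[0]=0x96 (little-endian) → word 0x96
state [0+:1] = (word>>0) & 0x1 = 0
prio [1+:1] = (word>>1) & 0x1 = 1
chan [2+:1] = (word>>2) & 0x1 = 1
cnt [3+:2] = (word>>3) & 0x3 = 2  ←
opcode [5+:1] = (word>>5) & 0x1 = 0
addr_hi [6+:2] = (word>>6) & 0x3 = 2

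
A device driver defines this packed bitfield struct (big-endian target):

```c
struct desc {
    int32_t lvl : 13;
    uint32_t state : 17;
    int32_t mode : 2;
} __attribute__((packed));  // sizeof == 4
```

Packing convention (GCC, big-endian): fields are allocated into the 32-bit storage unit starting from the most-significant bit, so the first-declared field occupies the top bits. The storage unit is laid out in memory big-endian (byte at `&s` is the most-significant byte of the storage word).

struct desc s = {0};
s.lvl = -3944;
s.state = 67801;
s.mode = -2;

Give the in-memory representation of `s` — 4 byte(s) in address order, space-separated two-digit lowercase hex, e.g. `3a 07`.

84 c4 23 66

lvl:13 = -3944 → 0x1098 << 19 → word 0x84c00000
state:17 = 67801 → 0x108d9 << 2 → word 0x84c42364
mode:2 = -2 → 0x2 << 0 → word 0x84c42366
word = 0x84c42366 → big-endian bytes:
  [0]=0x84  [1]=0xc4  [2]=0x23  [3]=0x66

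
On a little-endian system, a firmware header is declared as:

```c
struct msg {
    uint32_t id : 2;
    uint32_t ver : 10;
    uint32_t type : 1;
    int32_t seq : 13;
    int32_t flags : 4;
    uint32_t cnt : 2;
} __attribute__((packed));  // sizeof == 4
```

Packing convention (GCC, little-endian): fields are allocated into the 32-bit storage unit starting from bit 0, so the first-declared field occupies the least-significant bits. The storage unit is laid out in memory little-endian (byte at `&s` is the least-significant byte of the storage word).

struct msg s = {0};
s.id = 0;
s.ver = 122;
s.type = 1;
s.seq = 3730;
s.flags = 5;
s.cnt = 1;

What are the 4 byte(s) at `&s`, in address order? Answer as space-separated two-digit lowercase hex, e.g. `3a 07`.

[0+:2] id=0 & 0x3 = 0x0; word=0x00000000
[2+:10] ver=122 & 0x3ff = 0x7a; word=0x000001e8
[12+:1] type=1 & 0x1 = 0x1; word=0x000011e8
[13+:13] seq=3730 & 0x1fff = 0xe92; word=0x01d251e8
[26+:4] flags=5 & 0xf = 0x5; word=0x15d251e8
[30+:2] cnt=1 & 0x3 = 0x1; word=0x55d251e8
word = 0x55d251e8 → little-endian bytes:
  [0]=0xe8  [1]=0x51  [2]=0xd2  [3]=0x55

e8 51 d2 55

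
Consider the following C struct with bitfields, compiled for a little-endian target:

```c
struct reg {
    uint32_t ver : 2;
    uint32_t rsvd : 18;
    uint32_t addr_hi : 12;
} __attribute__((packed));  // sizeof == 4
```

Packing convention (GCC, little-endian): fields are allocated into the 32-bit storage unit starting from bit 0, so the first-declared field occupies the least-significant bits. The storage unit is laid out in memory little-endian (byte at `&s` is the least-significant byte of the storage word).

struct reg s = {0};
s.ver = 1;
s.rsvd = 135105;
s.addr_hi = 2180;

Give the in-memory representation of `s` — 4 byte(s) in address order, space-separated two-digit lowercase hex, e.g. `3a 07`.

[0+:2] ver=1 & 0x3 = 0x1; word=0x00000001
[2+:18] rsvd=135105 & 0x3ffff = 0x20fc1; word=0x00083f05
[20+:12] addr_hi=2180 & 0xfff = 0x884; word=0x88483f05
word = 0x88483f05 → little-endian bytes:
  [0]=0x05  [1]=0x3f  [2]=0x48  [3]=0x88

05 3f 48 88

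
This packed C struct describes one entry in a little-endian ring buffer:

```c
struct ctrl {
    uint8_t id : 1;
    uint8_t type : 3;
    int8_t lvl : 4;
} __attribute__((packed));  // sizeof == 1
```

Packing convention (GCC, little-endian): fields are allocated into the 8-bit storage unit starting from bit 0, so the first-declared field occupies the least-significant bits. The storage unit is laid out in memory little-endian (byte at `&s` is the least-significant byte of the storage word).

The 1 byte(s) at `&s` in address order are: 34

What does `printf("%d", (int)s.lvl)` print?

[0]=0x34 (little-endian) → word 0x34
id:1 @ bit 0 → (0x34>>0)&0x1 = 0x0
type:3 @ bit 1 → (0x34>>1)&0x7 = 0x2
lvl:4 @ bit 4 → (0x34>>4)&0xf = 0x3  ←
lvl signed 4b, MSB=0: value = 3

3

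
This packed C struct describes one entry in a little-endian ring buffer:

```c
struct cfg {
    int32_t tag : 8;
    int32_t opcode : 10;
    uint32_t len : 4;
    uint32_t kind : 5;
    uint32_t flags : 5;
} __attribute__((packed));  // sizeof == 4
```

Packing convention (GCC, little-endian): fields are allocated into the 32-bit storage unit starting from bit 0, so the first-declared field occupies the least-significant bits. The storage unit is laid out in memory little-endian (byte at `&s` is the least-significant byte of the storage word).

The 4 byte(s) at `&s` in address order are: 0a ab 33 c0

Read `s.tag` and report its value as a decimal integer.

[0]=0x0a [1]=0xab [2]=0x33 [3]=0xc0 (little-endian) → word 0xc033ab0a
tag:8 @ bit 0 → (0xc033ab0a>>0)&0xff = 0xa  ←
opcode:10 @ bit 8 → (0xc033ab0a>>8)&0x3ff = 0x3ab
len:4 @ bit 18 → (0xc033ab0a>>18)&0xf = 0xc
kind:5 @ bit 22 → (0xc033ab0a>>22)&0x1f = 0x0
flags:5 @ bit 27 → (0xc033ab0a>>27)&0x1f = 0x18
tag signed 8b, MSB=0: value = 10

10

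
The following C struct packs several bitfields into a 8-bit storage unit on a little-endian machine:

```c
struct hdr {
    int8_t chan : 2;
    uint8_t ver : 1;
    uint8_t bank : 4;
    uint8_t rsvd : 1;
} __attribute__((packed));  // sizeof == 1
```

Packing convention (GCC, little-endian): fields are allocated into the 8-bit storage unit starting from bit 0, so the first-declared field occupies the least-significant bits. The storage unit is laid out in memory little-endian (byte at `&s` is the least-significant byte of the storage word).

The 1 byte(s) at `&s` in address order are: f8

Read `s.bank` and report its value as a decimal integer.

15

[0]=0xf8 (little-endian) → word 0xf8
chan:2 @ bit 0 → (0xf8>>0)&0x3 = 0x0
ver:1 @ bit 2 → (0xf8>>2)&0x1 = 0x0
bank:4 @ bit 3 → (0xf8>>3)&0xf = 0xf  ←
rsvd:1 @ bit 7 → (0xf8>>7)&0x1 = 0x1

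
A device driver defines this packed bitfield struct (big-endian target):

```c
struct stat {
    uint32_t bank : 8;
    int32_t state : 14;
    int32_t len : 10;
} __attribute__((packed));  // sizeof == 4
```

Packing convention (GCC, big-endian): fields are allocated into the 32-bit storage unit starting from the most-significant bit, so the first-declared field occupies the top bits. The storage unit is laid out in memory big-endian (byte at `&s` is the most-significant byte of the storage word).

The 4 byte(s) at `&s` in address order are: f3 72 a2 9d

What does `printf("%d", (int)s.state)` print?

7336

[0]=0xf3 [1]=0x72 [2]=0xa2 [3]=0x9d (big-endian) → word 0xf372a29d
bank [24+:8] = (word>>24) & 0xff = 243
state [10+:14] = (word>>10) & 0x3fff = 7336  ←
len [0+:10] = (word>>0) & 0x3ff = 669
state signed 14b, MSB=0: value = 7336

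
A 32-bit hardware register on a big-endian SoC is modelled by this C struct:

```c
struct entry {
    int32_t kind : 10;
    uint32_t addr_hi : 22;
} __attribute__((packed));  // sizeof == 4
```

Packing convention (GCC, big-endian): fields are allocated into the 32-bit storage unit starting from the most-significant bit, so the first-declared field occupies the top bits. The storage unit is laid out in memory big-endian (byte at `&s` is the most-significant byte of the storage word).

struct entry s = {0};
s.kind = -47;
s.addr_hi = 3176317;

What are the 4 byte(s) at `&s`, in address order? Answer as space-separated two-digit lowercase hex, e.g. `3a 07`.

[22+:10] kind=-47 & 0x3ff = 0x3d1; word=0xf4400000
[0+:22] addr_hi=3176317 & 0x3fffff = 0x30777d; word=0xf470777d
word = 0xf470777d → big-endian bytes:
  [0]=0xf4  [1]=0x70  [2]=0x77  [3]=0x7d

f4 70 77 7d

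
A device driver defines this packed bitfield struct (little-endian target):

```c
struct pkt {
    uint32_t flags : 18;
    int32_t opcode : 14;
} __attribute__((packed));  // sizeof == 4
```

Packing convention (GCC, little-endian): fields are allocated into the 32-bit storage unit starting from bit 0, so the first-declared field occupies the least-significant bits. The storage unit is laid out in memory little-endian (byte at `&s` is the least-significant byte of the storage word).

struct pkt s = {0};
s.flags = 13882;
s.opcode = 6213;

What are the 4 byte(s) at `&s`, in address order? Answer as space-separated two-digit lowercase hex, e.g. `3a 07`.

[0+:18] flags=13882 & 0x3ffff = 0x363a; word=0x0000363a
[18+:14] opcode=6213 & 0x3fff = 0x1845; word=0x6114363a
word = 0x6114363a → little-endian bytes:
  [0]=0x3a  [1]=0x36  [2]=0x14  [3]=0x61

3a 36 14 61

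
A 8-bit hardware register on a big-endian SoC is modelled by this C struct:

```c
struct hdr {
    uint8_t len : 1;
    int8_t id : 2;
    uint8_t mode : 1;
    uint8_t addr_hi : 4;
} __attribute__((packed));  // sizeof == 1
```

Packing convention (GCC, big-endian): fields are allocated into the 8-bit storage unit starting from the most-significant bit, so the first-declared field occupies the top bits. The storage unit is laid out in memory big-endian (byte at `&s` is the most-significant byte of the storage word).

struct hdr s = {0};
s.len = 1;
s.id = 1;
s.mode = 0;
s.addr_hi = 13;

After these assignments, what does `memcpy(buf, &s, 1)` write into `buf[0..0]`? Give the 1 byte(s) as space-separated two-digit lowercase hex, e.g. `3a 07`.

ad

len:1 = 1 → 0x1 << 7 → word 0x80
id:2 = 1 → 0x1 << 5 → word 0xa0
mode:1 = 0 → 0x0 << 4 → word 0xa0
addr_hi:4 = 13 → 0xd << 0 → word 0xad
word = 0xad → big-endian bytes:
  [0]=0xad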